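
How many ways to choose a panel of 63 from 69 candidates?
C(69,63) = 69!/(63!×6!) = 119877472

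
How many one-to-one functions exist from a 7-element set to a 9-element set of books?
P(9,7) = 9!/(9-7)! = 181440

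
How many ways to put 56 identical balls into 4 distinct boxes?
C(56+4-1, 4-1) = C(59, 3) = 32509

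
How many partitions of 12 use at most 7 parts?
By conjugation, equals partitions of 12 into parts ≤ 7. Let r_j(i) = number of partitions of i into parts ≤ j, for i = 0..12. r_1(i) = 1 for all i; r_j(i) = r_{j-1}(i) + r_j(i-j). Rows j = 2..7: ≤2: 1 1 2 2 3 3 4 4 5 5 6 6 7; ≤3: 1 1 2 3 4 5 7 8 10 12 14 16 19; ≤4: 1 1 2 3 5 6 9 11 15 18 23 27 34; ≤5: 1 1 2 3 5 7 10 13 18 23 30 37 47; ≤6: 1 1 2 3 5 7 11 14 20 26 35 44 58; ≤7: 1 1 2 3 5 7 11 15 21 28 38 49 65. r_7(12) = 65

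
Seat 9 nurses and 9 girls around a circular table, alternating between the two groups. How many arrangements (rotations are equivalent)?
Fix one of the nurses: (9-1)! ways for the remaining nurses, × 9! ways for the girls = 40320 × 362880 = 14631321600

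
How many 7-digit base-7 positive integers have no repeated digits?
First digit: 6 choices (nonzero). Then descending: 6 × 6 × 5 × 4 × 3 × 2 × 1 = 4320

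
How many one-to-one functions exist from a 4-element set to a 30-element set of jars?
P(30,4) = 30!/(30-4)! = 657720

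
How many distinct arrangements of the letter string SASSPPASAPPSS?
13! / (6! × 3! × 4!) = 60060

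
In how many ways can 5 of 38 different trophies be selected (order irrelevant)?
C(38,5) = 38!/(5!×33!) = 501942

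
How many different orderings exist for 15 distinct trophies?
15! = 1307674368000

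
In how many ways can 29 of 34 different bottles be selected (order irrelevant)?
C(34,29) = 34!/(29!×5!) = 278256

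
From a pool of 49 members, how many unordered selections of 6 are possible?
C(49,6) = 49!/(6!×43!) = 13983816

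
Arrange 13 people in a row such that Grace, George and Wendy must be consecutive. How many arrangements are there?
Treat the 3 as one block: (13-3+1)! × 3! = 39916800 × 6 = 239500800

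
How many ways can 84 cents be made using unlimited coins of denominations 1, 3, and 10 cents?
Coefficient of x^84 in 1/(1-x^1) · 1/(1-x^3) · 1/(1-x^10). Case on j = number of 10-cent coins (j = 0..8); remainder r = 84 - 10j is made from {1,3} in ⌊r/3⌋+1 ways. r = 84, 74, 64, 54, 44, 34, 24, 14, 4 → 29 + 25 + 22 + 19 + 15 + 12 + 9 + 5 + 2 = 138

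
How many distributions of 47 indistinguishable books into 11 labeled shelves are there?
C(47+11-1, 11-1) = C(57, 10) = 43183019880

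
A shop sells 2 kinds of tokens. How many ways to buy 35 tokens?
C(35+2-1, 2-1) = C(36, 1) = 36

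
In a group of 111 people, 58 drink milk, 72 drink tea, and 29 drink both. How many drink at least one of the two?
|A∪B| = |A| + |B| - |A∩B| = 58 + 72 - 29 = 101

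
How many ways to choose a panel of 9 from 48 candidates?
C(48,9) = 48!/(9!×39!) = 1677106640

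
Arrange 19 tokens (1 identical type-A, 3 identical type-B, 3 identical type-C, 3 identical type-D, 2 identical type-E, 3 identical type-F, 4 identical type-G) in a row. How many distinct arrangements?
19! / (1! × 3! × 3! × 3! × 2! × 3! × 4!) = 1955457504000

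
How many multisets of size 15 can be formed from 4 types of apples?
C(15+4-1, 4-1) = C(18, 3) = 816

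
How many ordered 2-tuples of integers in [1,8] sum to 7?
Coefficient of x^7 in (x + x² + ... + x^8)^2. By inclusion-exclusion on dice exceeding 8: Σ_j (-1)^j C(2,j)·C(7-1-8j, 1) = C(2,0)·C(6,1) = 1·6 = 6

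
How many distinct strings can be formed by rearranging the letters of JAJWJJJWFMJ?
11! / (6! × 1! × 1! × 1! × 2!) = 27720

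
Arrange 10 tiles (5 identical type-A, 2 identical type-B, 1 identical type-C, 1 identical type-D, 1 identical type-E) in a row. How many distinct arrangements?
10! / (5! × 2! × 1! × 1! × 1!) = 15120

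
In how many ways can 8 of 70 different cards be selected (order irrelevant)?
C(70,8) = 70!/(8!×62!) = 9440350920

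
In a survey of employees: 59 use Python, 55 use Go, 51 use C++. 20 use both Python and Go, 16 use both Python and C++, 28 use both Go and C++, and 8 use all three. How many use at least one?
|A∪B∪C| = 59+55+51-20-16-28+8 = 109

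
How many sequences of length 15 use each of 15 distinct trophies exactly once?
15! = 1307674368000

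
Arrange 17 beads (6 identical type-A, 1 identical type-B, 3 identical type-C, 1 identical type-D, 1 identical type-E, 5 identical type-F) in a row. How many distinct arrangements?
17! / (6! × 1! × 3! × 1! × 1! × 5!) = 686125440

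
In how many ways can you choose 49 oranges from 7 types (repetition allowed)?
C(49+7-1, 7-1) = C(55, 6) = 28989675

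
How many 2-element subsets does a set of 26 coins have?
C(26,2) = 26!/(2!×24!) = 325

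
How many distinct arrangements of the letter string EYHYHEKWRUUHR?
13! / (2! × 2! × 2! × 1! × 1! × 2! × 3!) = 64864800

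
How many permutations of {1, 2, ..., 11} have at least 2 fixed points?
Exactly j fixed points: C(11,j)·!(11-j); sum over j ≥ 2 (derangement numbers via !m = (m-1)·(!(m-1) + !(m-2)): !0..!9 = 1, 0, 1, 2, 9, 44, 265, 1854, 14833, 133496). Σ_{j=2}^{11} C(11,j)·!(11-j) = C(11,2)·!9 + C(11,3)·!8 + C(11,4)·!7 + C(11,5)·!6 + C(11,6)·!5 + C(11,7)·!4 + C(11,8)·!3 + C(11,9)·!2 + C(11,10)·!1 + C(11,11)·!0 = 55·133496 + 165·14833 + 330·1854 + 462·265 + 462·44 + 330·9 + 165·2 + 55·1 + 11·0 + 1·1 = 10547659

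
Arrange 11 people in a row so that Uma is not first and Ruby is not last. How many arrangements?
By inclusion-exclusion: 11! - 2×(11-1)! + (11-2)! = 39916800 - 7257600 + 362880 = 33022080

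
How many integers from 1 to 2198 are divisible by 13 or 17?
⌊2198/13⌋ + ⌊2198/17⌋ - ⌊2198/221⌋ = 169 + 129 - 9 = 289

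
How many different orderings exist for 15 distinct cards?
15! = 1307674368000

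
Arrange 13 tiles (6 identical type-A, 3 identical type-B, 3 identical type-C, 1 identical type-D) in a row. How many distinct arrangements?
13! / (6! × 3! × 3! × 1!) = 240240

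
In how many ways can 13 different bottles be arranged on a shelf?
13! = 6227020800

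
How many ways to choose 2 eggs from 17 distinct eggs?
C(17,2) = 17!/(2!×15!) = 136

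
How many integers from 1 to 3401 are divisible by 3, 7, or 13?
⌊3401/3⌋+⌊3401/7⌋+⌊3401/13⌋ - ⌊3401/21⌋-⌊3401/39⌋-⌊3401/91⌋ + ⌊3401/273⌋ = 1133+485+261 - 161-87-37 + 12 = 1606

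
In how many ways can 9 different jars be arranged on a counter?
9! = 362880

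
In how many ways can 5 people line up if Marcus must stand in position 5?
Fix one position: (5-1)! = 24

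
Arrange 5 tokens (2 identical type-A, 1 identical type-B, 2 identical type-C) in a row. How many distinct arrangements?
5! / (2! × 1! × 2!) = 30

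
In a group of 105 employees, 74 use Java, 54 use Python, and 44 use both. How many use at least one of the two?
|A∪B| = |A| + |B| - |A∩B| = 74 + 54 - 44 = 84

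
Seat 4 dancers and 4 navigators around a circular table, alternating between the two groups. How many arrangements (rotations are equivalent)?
Fix one of the dancers: (4-1)! ways for the remaining dancers, × 4! ways for the navigators = 6 × 24 = 144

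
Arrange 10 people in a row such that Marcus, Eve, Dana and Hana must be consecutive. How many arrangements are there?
Treat the 4 as one block: (10-4+1)! × 4! = 5040 × 24 = 120960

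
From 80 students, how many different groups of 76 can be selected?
C(80,76) = 80!/(76!×4!) = 1581580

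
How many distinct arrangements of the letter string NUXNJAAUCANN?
12! / (2! × 4! × 1! × 1! × 3! × 1!) = 1663200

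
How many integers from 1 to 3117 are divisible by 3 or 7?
⌊3117/3⌋ + ⌊3117/7⌋ - ⌊3117/21⌋ = 1039 + 445 - 148 = 1336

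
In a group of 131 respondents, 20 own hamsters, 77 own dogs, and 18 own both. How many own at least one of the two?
|A∪B| = |A| + |B| - |A∩B| = 20 + 77 - 18 = 79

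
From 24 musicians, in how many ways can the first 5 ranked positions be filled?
P(24,5) = 24!/(24-5)! = 5100480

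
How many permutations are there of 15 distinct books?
15! = 1307674368000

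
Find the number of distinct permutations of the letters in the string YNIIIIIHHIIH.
12! / (1! × 1! × 7! × 3!) = 15840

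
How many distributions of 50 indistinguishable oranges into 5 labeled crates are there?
C(50+5-1, 5-1) = C(54, 4) = 316251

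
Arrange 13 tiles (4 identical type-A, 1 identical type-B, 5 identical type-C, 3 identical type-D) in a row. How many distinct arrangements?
13! / (4! × 1! × 5! × 3!) = 360360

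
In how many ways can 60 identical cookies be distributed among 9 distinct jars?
C(60+9-1, 9-1) = C(68, 8) = 7392009768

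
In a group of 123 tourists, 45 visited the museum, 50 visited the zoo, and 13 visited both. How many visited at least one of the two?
|A∪B| = |A| + |B| - |A∩B| = 45 + 50 - 13 = 82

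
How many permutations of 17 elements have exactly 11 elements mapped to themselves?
Choose the 11 fixed points C(17,11) = 12376, derange the rest: !6 = Σ_{j=0}^{6} (-1)^j·6!/j! = 720 - 720 + 360 - 120 + 30 - 6 + 1 = 265. Product = 12376 × 265 = 3279640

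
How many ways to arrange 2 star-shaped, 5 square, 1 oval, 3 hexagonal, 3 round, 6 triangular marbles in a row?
20! / (2! × 5! × 1! × 3! × 3! × 6!) = 391091500800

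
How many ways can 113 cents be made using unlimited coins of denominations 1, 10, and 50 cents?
Coefficient of x^113 in 1/(1-x^1) · 1/(1-x^10) · 1/(1-x^50). Case on j = number of 50-cent coins (j = 0..2); remainder r = 113 - 50j is made from {1,10} in ⌊r/10⌋+1 ways. r = 113, 63, 13 → 12 + 7 + 2 = 21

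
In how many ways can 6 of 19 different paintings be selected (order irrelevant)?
C(19,6) = 19!/(6!×13!) = 27132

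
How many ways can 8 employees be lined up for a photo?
8! = 40320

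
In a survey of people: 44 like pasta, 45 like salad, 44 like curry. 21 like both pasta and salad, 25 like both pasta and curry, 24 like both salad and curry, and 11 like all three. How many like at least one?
|A∪B∪C| = 44+45+44-21-25-24+11 = 74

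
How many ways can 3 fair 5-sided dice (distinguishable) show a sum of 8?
Coefficient of x^8 in (x + x² + ... + x^5)^3. By inclusion-exclusion on dice exceeding 5: Σ_j (-1)^j C(3,j)·C(8-1-5j, 2) = C(3,0)·C(7,2) - C(3,1)·C(2,2) = 1·21 - 3·1 = 18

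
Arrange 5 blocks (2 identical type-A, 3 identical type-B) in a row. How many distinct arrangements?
5! / (2! × 3!) = 10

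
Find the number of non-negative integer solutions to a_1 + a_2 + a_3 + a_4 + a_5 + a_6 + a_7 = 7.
C(7+7-1, 7-1) = C(13, 6) = 1716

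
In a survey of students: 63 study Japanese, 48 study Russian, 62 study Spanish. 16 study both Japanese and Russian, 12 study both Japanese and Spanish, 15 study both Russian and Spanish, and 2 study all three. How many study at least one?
|A∪B∪C| = 63+48+62-16-12-15+2 = 132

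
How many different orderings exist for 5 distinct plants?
5! = 120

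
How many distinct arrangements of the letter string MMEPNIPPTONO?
12! / (2! × 3! × 2! × 1! × 1! × 1! × 2!) = 9979200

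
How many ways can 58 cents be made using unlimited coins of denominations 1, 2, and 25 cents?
Coefficient of x^58 in 1/(1-x^1) · 1/(1-x^2) · 1/(1-x^25). Case on j = number of 25-cent coins (j = 0..2); remainder r = 58 - 25j is made from {1,2} in ⌊r/2⌋+1 ways. r = 58, 33, 8 → 30 + 17 + 5 = 52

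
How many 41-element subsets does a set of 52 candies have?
C(52,41) = 52!/(41!×11!) = 60403728840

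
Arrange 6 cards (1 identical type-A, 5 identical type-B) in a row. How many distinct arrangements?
6! / (1! × 5!) = 6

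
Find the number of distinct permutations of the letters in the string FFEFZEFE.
8! / (3! × 4! × 1!) = 280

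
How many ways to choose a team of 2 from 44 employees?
C(44,2) = 44!/(2!×42!) = 946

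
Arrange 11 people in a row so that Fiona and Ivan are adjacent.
Treat as block: (11-1)! × 2! = 3628800 × 2 = 7257600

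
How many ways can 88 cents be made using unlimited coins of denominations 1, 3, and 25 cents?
Coefficient of x^88 in 1/(1-x^1) · 1/(1-x^3) · 1/(1-x^25). Case on j = number of 25-cent coins (j = 0..3); remainder r = 88 - 25j is made from {1,3} in ⌊r/3⌋+1 ways. r = 88, 63, 38, 13 → 30 + 22 + 13 + 5 = 70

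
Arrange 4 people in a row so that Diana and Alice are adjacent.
Treat as block: (4-1)! × 2! = 6 × 2 = 12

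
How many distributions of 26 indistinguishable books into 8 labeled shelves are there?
C(26+8-1, 8-1) = C(33, 7) = 4272048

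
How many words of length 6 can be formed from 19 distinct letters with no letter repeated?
P(19,6) = 19!/(19-6)! = 19535040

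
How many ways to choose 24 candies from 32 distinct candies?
C(32,24) = 32!/(24!×8!) = 10518300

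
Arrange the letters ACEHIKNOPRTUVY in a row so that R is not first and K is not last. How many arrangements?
By inclusion-exclusion: 14! - 2×(14-1)! + (14-2)! = 87178291200 - 12454041600 + 479001600 = 75203251200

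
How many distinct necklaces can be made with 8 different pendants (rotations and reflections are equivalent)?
(8-1)!/2 = 5040/2 = 2520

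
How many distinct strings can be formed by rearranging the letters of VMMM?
4! / (3! × 1!) = 4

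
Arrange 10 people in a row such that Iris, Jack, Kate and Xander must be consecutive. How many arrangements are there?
Treat the 4 as one block: (10-4+1)! × 4! = 5040 × 24 = 120960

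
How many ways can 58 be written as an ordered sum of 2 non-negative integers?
C(58+2-1, 2-1) = C(59, 1) = 59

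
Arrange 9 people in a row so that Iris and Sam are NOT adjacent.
Total - adjacent = 9! - (9-1)!×2 = 362880 - 80640 = 282240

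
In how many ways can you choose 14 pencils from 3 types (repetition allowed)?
C(14+3-1, 3-1) = C(16, 2) = 120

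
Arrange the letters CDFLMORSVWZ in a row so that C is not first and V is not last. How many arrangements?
By inclusion-exclusion: 11! - 2×(11-1)! + (11-2)! = 39916800 - 7257600 + 362880 = 33022080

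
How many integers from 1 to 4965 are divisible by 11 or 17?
⌊4965/11⌋ + ⌊4965/17⌋ - ⌊4965/187⌋ = 451 + 292 - 26 = 717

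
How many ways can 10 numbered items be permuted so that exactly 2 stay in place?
Choose the 2 fixed points C(10,2) = 45, derange the rest: !8 = Σ_{j=0}^{8} (-1)^j·8!/j! = 40320 - 40320 + 20160 - 6720 + 1680 - 336 + 56 - 8 + 1 = 14833. Product = 45 × 14833 = 667485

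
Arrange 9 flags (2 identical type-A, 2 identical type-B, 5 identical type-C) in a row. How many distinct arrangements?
9! / (2! × 2! × 5!) = 756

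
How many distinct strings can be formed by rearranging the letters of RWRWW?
5! / (3! × 2!) = 10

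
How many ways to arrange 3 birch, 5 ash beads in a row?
8! / (3! × 5!) = 56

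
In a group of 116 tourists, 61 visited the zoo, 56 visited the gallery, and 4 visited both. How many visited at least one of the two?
|A∪B| = |A| + |B| - |A∩B| = 61 + 56 - 4 = 113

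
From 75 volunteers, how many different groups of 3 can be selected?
C(75,3) = 75!/(3!×72!) = 67525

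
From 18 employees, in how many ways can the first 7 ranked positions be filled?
P(18,7) = 18!/(18-7)! = 160392960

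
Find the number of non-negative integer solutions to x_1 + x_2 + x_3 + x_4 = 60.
C(60+4-1, 4-1) = C(63, 3) = 39711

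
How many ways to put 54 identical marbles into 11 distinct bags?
C(54+11-1, 11-1) = C(64, 10) = 151473214816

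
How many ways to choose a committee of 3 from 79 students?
C(79,3) = 79!/(3!×76!) = 79079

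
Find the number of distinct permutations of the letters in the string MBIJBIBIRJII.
12! / (3! × 5! × 1! × 1! × 2!) = 332640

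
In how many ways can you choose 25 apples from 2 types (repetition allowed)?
C(25+2-1, 2-1) = C(26, 1) = 26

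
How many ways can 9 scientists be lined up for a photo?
9! = 362880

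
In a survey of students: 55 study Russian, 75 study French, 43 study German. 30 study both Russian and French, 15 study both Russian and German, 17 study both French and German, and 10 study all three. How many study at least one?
|A∪B∪C| = 55+75+43-30-15-17+10 = 121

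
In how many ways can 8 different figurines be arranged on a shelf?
8! = 40320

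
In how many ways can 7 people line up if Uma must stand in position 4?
Fix one position: (7-1)! = 720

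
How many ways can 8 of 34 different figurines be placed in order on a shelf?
P(34,8) = 34!/(34-8)! = 732058145280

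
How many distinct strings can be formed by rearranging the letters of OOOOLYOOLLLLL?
13! / (6! × 1! × 6!) = 12012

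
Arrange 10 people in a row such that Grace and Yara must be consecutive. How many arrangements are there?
Treat the 2 as one block: (10-2+1)! × 2! = 362880 × 2 = 725760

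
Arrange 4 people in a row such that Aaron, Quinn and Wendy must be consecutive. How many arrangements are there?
Treat the 3 as one block: (4-3+1)! × 3! = 2 × 6 = 12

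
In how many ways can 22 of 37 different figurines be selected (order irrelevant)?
C(37,22) = 37!/(22!×15!) = 9364199760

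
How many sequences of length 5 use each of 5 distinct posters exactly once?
5! = 120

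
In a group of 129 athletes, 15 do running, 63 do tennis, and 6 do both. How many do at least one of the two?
|A∪B| = |A| + |B| - |A∩B| = 15 + 63 - 6 = 72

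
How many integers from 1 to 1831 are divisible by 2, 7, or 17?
⌊1831/2⌋+⌊1831/7⌋+⌊1831/17⌋ - ⌊1831/14⌋-⌊1831/34⌋-⌊1831/119⌋ + ⌊1831/238⌋ = 915+261+107 - 130-53-15 + 7 = 1092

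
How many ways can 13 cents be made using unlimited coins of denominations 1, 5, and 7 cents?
Coefficient of x^13 in 1/(1-x^1) · 1/(1-x^5) · 1/(1-x^7). Case on j = number of 7-cent coins (j = 0..1); remainder r = 13 - 7j is made from {1,5} in ⌊r/5⌋+1 ways. r = 13, 6 → 3 + 2 = 5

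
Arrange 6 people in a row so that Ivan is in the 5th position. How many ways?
Fix one position: (6-1)! = 120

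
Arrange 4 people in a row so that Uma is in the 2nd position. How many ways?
Fix one position: (4-1)! = 6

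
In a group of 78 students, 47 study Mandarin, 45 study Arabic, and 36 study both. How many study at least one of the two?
|A∪B| = |A| + |B| - |A∩B| = 47 + 45 - 36 = 56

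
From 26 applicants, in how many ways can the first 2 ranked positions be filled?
P(26,2) = 26!/(26-2)! = 650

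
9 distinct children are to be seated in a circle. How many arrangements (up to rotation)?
Circular: fix one position, arrange the rest. (9-1)! = 40320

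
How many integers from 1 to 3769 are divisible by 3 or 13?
⌊3769/3⌋ + ⌊3769/13⌋ - ⌊3769/39⌋ = 1256 + 289 - 96 = 1449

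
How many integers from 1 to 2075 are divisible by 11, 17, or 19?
⌊2075/11⌋+⌊2075/17⌋+⌊2075/19⌋ - ⌊2075/187⌋-⌊2075/209⌋-⌊2075/323⌋ + ⌊2075/3553⌋ = 188+122+109 - 11-9-6 + 0 = 393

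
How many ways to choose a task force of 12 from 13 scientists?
C(13,12) = 13!/(12!×1!) = 13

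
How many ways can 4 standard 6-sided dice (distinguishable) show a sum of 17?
Coefficient of x^17 in (x + x² + ... + x^6)^4. By inclusion-exclusion on dice exceeding 6: Σ_j (-1)^j C(4,j)·C(17-1-6j, 3) = C(4,0)·C(16,3) - C(4,1)·C(10,3) + C(4,2)·C(4,3) = 1·560 - 4·120 + 6·4 = 104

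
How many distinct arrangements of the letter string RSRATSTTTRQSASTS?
16! / (2! × 5! × 1! × 3! × 5!) = 121080960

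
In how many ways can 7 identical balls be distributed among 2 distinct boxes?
C(7+2-1, 2-1) = C(8, 1) = 8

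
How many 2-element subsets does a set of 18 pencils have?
C(18,2) = 18!/(2!×16!) = 153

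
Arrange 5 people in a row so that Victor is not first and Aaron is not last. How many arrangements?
By inclusion-exclusion: 5! - 2×(5-1)! + (5-2)! = 120 - 48 + 6 = 78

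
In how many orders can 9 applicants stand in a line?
9! = 362880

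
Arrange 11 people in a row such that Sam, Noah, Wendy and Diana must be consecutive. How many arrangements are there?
Treat the 4 as one block: (11-4+1)! × 4! = 40320 × 24 = 967680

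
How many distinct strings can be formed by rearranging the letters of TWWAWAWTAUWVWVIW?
16! / (1! × 2! × 1! × 3! × 2! × 7!) = 172972800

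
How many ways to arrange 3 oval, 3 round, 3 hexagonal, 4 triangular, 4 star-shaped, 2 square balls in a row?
19! / (3! × 3! × 3! × 4! × 4! × 2!) = 488864376000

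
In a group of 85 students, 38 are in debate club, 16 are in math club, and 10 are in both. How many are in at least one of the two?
|A∪B| = |A| + |B| - |A∩B| = 38 + 16 - 10 = 44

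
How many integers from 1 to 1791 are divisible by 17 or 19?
⌊1791/17⌋ + ⌊1791/19⌋ - ⌊1791/323⌋ = 105 + 94 - 5 = 194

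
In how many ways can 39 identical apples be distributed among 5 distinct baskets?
C(39+5-1, 5-1) = C(43, 4) = 123410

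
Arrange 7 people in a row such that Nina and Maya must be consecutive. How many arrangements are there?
Treat the 2 as one block: (7-2+1)! × 2! = 720 × 2 = 1440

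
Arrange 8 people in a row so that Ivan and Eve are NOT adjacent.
Total - adjacent = 8! - (8-1)!×2 = 40320 - 10080 = 30240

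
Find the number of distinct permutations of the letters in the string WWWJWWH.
7! / (5! × 1! × 1!) = 42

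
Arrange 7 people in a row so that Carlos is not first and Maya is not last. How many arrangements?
By inclusion-exclusion: 7! - 2×(7-1)! + (7-2)! = 5040 - 1440 + 120 = 3720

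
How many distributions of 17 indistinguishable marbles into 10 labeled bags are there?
C(17+10-1, 10-1) = C(26, 9) = 3124550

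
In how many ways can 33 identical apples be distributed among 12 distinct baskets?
C(33+12-1, 12-1) = C(44, 11) = 7669339132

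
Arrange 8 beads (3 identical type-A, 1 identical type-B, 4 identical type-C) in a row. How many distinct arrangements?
8! / (3! × 1! × 4!) = 280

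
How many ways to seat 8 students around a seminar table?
Circular: fix one position, arrange the rest. (8-1)! = 5040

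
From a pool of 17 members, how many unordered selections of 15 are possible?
C(17,15) = 17!/(15!×2!) = 136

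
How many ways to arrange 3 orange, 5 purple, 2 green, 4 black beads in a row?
14! / (3! × 5! × 2! × 4!) = 2522520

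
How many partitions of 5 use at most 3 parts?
By conjugation, equals partitions of 5 into parts ≤ 3. Let r_j(i) = number of partitions of i into parts ≤ j, for i = 0..5. r_1(i) = 1 for all i; r_j(i) = r_{j-1}(i) + r_j(i-j). Rows j = 2..3: ≤2: 1 1 2 2 3 3; ≤3: 1 1 2 3 4 5. r_3(5) = 5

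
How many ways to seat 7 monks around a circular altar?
Circular: fix one position, arrange the rest. (7-1)! = 720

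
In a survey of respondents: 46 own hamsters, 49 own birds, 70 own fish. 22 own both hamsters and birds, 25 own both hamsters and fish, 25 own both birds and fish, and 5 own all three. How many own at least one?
|A∪B∪C| = 46+49+70-22-25-25+5 = 98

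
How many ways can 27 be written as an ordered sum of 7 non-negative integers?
C(27+7-1, 7-1) = C(33, 6) = 1107568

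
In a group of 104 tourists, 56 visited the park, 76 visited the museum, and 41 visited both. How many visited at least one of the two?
|A∪B| = |A| + |B| - |A∩B| = 56 + 76 - 41 = 91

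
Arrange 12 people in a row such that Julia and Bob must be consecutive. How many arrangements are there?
Treat the 2 as one block: (12-2+1)! × 2! = 39916800 × 2 = 79833600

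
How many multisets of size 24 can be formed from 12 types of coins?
C(24+12-1, 12-1) = C(35, 11) = 417225900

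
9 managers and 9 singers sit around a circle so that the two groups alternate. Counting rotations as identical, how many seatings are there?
Fix one of the managers: (9-1)! ways for the remaining managers, × 9! ways for the singers = 40320 × 362880 = 14631321600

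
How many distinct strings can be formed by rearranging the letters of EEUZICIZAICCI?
13! / (1! × 3! × 4! × 1! × 2! × 2!) = 10810800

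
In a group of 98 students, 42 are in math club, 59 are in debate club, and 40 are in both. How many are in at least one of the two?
|A∪B| = |A| + |B| - |A∩B| = 42 + 59 - 40 = 61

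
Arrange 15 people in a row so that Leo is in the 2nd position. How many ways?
Fix one position: (15-1)! = 87178291200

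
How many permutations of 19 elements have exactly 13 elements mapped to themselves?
Choose the 13 fixed points C(19,13) = 27132, derange the rest: !6 = Σ_{j=0}^{6} (-1)^j·6!/j! = 720 - 720 + 360 - 120 + 30 - 6 + 1 = 265. Product = 27132 × 265 = 7189980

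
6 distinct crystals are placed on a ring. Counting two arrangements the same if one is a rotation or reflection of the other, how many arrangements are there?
(6-1)!/2 = 120/2 = 60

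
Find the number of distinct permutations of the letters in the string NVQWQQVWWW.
10! / (4! × 3! × 1! × 2!) = 12600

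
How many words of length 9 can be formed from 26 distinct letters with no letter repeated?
P(26,9) = 26!/(26-9)! = 1133836704000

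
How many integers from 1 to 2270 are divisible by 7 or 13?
⌊2270/7⌋ + ⌊2270/13⌋ - ⌊2270/91⌋ = 324 + 174 - 24 = 474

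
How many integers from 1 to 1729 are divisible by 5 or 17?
⌊1729/5⌋ + ⌊1729/17⌋ - ⌊1729/85⌋ = 345 + 101 - 20 = 426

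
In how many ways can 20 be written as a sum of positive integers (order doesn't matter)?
Pentagonal recurrence p(n) = p(n-1) + p(n-2) - p(n-5) - p(n-7) + p(n-12) + p(n-15) - ... gives p(0..19) = 1, 1, 2, 3, 5, 7, 11, 15, 22, 30, 42, 56, 77, 101, 135, 176, 231, 297, 385, 490. p(20) = p(19) + p(18) - p(15) - p(13) + p(8) + p(5) = 490 + 385 - 176 - 101 + 22 + 7 = 627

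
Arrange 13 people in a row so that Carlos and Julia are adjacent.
Treat as block: (13-1)! × 2! = 479001600 × 2 = 958003200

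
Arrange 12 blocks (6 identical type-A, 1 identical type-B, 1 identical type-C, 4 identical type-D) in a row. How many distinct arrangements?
12! / (6! × 1! × 1! × 4!) = 27720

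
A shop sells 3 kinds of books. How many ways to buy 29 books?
C(29+3-1, 3-1) = C(31, 2) = 465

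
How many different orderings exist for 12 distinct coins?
12! = 479001600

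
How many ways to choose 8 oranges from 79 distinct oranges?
C(79,8) = 79!/(8!×71!) = 26088783435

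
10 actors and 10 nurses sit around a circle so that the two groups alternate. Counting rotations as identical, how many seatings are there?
Fix one of the actors: (10-1)! ways for the remaining actors, × 10! ways for the nurses = 362880 × 3628800 = 1316818944000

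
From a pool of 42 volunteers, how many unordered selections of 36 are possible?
C(42,36) = 42!/(36!×6!) = 5245786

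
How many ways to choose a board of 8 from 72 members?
C(72,8) = 72!/(8!×64!) = 11969016345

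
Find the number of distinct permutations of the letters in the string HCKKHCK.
7! / (2! × 3! × 2!) = 210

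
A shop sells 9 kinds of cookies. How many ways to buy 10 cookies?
C(10+9-1, 9-1) = C(18, 8) = 43758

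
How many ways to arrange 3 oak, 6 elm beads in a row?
9! / (3! × 6!) = 84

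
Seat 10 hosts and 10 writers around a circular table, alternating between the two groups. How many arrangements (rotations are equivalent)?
Fix one of the hosts: (10-1)! ways for the remaining hosts, × 10! ways for the writers = 362880 × 3628800 = 1316818944000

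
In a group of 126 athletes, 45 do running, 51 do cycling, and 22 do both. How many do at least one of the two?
|A∪B| = |A| + |B| - |A∩B| = 45 + 51 - 22 = 74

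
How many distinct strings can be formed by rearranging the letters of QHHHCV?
6! / (1! × 3! × 1! × 1!) = 120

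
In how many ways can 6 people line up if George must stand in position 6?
Fix one position: (6-1)! = 120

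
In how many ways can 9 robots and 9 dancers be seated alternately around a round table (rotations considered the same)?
Fix one of the robots: (9-1)! ways for the remaining robots, × 9! ways for the dancers = 40320 × 362880 = 14631321600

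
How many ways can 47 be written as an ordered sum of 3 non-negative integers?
C(47+3-1, 3-1) = C(49, 2) = 1176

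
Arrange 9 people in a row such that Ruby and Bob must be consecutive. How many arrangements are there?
Treat the 2 as one block: (9-2+1)! × 2! = 40320 × 2 = 80640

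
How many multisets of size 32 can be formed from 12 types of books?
C(32+12-1, 12-1) = C(43, 11) = 5752004349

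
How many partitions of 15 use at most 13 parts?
By conjugation, equals partitions of 15 into parts ≤ 13. Let r_j(i) = number of partitions of i into parts ≤ j, for i = 0..15. r_1(i) = 1 for all i; r_j(i) = r_{j-1}(i) + r_j(i-j). Rows j = 2..13: ≤2: 1 1 2 2 3 3 4 4 5 5 6 6 7 7 8 8; ≤3: 1 1 2 3 4 5 7 8 10 12 14 16 19 21 24 27; ≤4: 1 1 2 3 5 6 9 11 15 18 23 27 34 39 47 54; ≤5: 1 1 2 3 5 7 10 13 18 23 30 37 47 57 70 84; ≤6: 1 1 2 3 5 7 11 14 20 26 35 44 58 71 90 110; ≤7: 1 1 2 3 5 7 11 15 21 28 38 49 65 82 105 131; ≤8: 1 1 2 3 5 7 11 15 22 29 40 52 70 89 116 146; ≤9: 1 1 2 3 5 7 11 15 22 30 41 54 73 94 123 157; ≤10: 1 1 2 3 5 7 11 15 22 30 42 55 75 97 128 164; ≤11: 1 1 2 3 5 7 11 15 22 30 42 56 76 99 131 169; ≤12: 1 1 2 3 5 7 11 15 22 30 42 56 77 100 133 172; ≤13: 1 1 2 3 5 7 11 15 22 30 42 56 77 101 134 174. r_13(15) = 174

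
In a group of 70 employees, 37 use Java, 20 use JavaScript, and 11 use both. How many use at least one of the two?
|A∪B| = |A| + |B| - |A∩B| = 37 + 20 - 11 = 46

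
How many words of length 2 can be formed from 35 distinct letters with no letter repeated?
P(35,2) = 35!/(35-2)! = 1190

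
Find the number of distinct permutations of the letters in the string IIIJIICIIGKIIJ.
14! / (1! × 1! × 2! × 1! × 9!) = 120120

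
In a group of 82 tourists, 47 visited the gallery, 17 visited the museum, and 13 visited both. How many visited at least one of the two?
|A∪B| = |A| + |B| - |A∩B| = 47 + 17 - 13 = 51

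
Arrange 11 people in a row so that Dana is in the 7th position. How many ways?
Fix one position: (11-1)! = 3628800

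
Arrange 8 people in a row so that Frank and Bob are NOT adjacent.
Total - adjacent = 8! - (8-1)!×2 = 40320 - 10080 = 30240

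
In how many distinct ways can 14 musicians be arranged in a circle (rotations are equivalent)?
Circular: fix one position, arrange the rest. (14-1)! = 6227020800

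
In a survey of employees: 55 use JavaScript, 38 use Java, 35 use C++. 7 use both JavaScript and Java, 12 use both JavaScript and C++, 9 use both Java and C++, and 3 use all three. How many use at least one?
|A∪B∪C| = 55+38+35-7-12-9+3 = 103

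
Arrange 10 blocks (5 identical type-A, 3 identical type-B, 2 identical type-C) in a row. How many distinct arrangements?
10! / (5! × 3! × 2!) = 2520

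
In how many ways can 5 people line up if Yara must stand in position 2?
Fix one position: (5-1)! = 24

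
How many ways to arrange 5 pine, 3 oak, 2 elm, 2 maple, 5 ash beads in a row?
17! / (5! × 3! × 2! × 2! × 5!) = 1029188160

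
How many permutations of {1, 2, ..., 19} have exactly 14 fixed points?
Choose the 14 fixed points C(19,14) = 11628, derange the rest: !5 = Σ_{j=0}^{5} (-1)^j·5!/j! = 120 - 120 + 60 - 20 + 5 - 1 = 44. Product = 11628 × 44 = 511632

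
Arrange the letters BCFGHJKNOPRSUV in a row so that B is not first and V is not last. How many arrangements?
By inclusion-exclusion: 14! - 2×(14-1)! + (14-2)! = 87178291200 - 12454041600 + 479001600 = 75203251200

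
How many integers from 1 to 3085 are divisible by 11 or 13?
⌊3085/11⌋ + ⌊3085/13⌋ - ⌊3085/143⌋ = 280 + 237 - 21 = 496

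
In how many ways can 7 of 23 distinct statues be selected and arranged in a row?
P(23,7) = 23!/(23-7)! = 1235591280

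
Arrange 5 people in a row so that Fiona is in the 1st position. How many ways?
Fix one position: (5-1)! = 24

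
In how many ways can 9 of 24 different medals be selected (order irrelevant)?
C(24,9) = 24!/(9!×15!) = 1307504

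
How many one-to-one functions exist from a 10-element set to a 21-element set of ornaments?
P(21,10) = 21!/(21-10)! = 1279935820800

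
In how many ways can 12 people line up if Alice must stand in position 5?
Fix one position: (12-1)! = 39916800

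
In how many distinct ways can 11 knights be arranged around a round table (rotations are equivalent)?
Circular: fix one position, arrange the rest. (11-1)! = 3628800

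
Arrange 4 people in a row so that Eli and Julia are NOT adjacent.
Total - adjacent = 4! - (4-1)!×2 = 24 - 12 = 12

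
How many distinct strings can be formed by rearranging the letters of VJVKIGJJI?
9! / (1! × 3! × 2! × 1! × 2!) = 15120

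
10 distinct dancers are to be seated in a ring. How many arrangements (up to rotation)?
Circular: fix one position, arrange the rest. (10-1)! = 362880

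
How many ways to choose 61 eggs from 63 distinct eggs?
C(63,61) = 63!/(61!×2!) = 1953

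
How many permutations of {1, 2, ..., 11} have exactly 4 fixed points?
Choose the 4 fixed points C(11,4) = 330, derange the rest: !7 = Σ_{j=0}^{7} (-1)^j·7!/j! = 5040 - 5040 + 2520 - 840 + 210 - 42 + 7 - 1 = 1854. Product = 330 × 1854 = 611820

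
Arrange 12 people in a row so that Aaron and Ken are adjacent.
Treat as block: (12-1)! × 2! = 39916800 × 2 = 79833600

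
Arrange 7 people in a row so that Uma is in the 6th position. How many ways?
Fix one position: (7-1)! = 720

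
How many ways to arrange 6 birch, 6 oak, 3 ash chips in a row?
15! / (6! × 6! × 3!) = 420420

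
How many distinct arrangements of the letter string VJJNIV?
6! / (1! × 2! × 1! × 2!) = 180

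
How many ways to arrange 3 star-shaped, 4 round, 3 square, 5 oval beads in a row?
15! / (3! × 4! × 3! × 5!) = 12612600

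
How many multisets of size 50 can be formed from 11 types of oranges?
C(50+11-1, 11-1) = C(60, 10) = 75394027566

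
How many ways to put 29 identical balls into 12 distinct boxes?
C(29+12-1, 12-1) = C(40, 11) = 2311801440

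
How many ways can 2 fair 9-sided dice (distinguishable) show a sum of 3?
Coefficient of x^3 in (x + x² + ... + x^9)^2. By inclusion-exclusion on dice exceeding 9: Σ_j (-1)^j C(2,j)·C(3-1-9j, 1) = C(2,0)·C(2,1) = 1·2 = 2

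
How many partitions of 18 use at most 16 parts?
By conjugation, equals partitions of 18 into parts ≤ 16. Let r_j(i) = number of partitions of i into parts ≤ j, for i = 0..18. r_1(i) = 1 for all i; r_j(i) = r_{j-1}(i) + r_j(i-j). Rows j = 2..16: ≤2: 1 1 2 2 3 3 4 4 5 5 6 6 7 7 8 8 9 9 10; ≤3: 1 1 2 3 4 5 7 8 10 12 14 16 19 21 24 27 30 33 37; ≤4: 1 1 2 3 5 6 9 11 15 18 23 27 34 39 47 54 64 72 84; ≤5: 1 1 2 3 5 7 10 13 18 23 30 37 47 57 70 84 101 119 141; ≤6: 1 1 2 3 5 7 11 14 20 26 35 44 58 71 90 110 136 163 199; ≤7: 1 1 2 3 5 7 11 15 21 28 38 49 65 82 105 131 164 201 248; ≤8: 1 1 2 3 5 7 11 15 22 29 40 52 70 89 116 146 186 230 288; ≤9: 1 1 2 3 5 7 11 15 22 30 41 54 73 94 123 157 201 252 318; ≤10: 1 1 2 3 5 7 11 15 22 30 42 55 75 97 128 164 212 267 340; ≤11: 1 1 2 3 5 7 11 15 22 30 42 56 76 99 131 169 219 278 355; ≤12: 1 1 2 3 5 7 11 15 22 30 42 56 77 100 133 172 224 285 366; ≤13: 1 1 2 3 5 7 11 15 22 30 42 56 77 101 134 174 227 290 373; ≤14: 1 1 2 3 5 7 11 15 22 30 42 56 77 101 135 175 229 293 378; ≤15: 1 1 2 3 5 7 11 15 22 30 42 56 77 101 135 176 230 295 381; ≤16: 1 1 2 3 5 7 11 15 22 30 42 56 77 101 135 176 231 296 383. r_16(18) = 383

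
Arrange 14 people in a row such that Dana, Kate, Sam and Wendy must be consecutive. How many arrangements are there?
Treat the 4 as one block: (14-4+1)! × 4! = 39916800 × 24 = 958003200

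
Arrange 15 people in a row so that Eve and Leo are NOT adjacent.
Total - adjacent = 15! - (15-1)!×2 = 1307674368000 - 174356582400 = 1133317785600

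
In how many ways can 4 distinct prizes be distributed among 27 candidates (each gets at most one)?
P(27,4) = 27!/(27-4)! = 421200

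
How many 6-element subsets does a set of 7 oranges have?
C(7,6) = 7!/(6!×1!) = 7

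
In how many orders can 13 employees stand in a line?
13! = 6227020800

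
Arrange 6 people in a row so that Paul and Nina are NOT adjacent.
Total - adjacent = 6! - (6-1)!×2 = 720 - 240 = 480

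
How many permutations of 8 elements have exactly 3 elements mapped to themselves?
Choose the 3 fixed points C(8,3) = 56, derange the rest: !5 = Σ_{j=0}^{5} (-1)^j·5!/j! = 120 - 120 + 60 - 20 + 5 - 1 = 44. Product = 56 × 44 = 2464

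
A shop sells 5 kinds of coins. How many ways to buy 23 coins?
C(23+5-1, 5-1) = C(27, 4) = 17550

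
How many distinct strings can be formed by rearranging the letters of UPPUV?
5! / (1! × 2! × 2!) = 30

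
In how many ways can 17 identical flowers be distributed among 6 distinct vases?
C(17+6-1, 6-1) = C(22, 5) = 26334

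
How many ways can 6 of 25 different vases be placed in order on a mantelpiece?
P(25,6) = 25!/(25-6)! = 127512000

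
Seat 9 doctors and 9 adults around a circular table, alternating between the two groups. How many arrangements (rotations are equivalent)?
Fix one of the doctors: (9-1)! ways for the remaining doctors, × 9! ways for the adults = 40320 × 362880 = 14631321600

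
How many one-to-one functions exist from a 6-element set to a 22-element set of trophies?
P(22,6) = 22!/(22-6)! = 53721360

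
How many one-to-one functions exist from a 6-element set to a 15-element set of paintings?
P(15,6) = 15!/(15-6)! = 3603600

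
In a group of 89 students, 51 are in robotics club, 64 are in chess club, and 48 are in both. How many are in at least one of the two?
|A∪B| = |A| + |B| - |A∩B| = 51 + 64 - 48 = 67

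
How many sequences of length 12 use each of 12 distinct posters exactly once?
12! = 479001600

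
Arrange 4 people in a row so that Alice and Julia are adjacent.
Treat as block: (4-1)! × 2! = 6 × 2 = 12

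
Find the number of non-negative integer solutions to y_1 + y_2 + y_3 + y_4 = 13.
C(13+4-1, 4-1) = C(16, 3) = 560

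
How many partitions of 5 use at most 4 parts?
By conjugation, equals partitions of 5 into parts ≤ 4. Let r_j(i) = number of partitions of i into parts ≤ j, for i = 0..5. r_1(i) = 1 for all i; r_j(i) = r_{j-1}(i) + r_j(i-j). Rows j = 2..4: ≤2: 1 1 2 2 3 3; ≤3: 1 1 2 3 4 5; ≤4: 1 1 2 3 5 6. r_4(5) = 6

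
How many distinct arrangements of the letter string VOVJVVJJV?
9! / (3! × 5! × 1!) = 504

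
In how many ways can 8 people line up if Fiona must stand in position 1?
Fix one position: (8-1)! = 5040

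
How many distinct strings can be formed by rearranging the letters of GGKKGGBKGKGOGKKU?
16! / (1! × 1! × 7! × 1! × 6!) = 5765760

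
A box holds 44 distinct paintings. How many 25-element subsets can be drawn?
C(44,25) = 44!/(25!×19!) = 1408831480056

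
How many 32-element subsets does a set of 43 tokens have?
C(43,32) = 43!/(32!×11!) = 5752004349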